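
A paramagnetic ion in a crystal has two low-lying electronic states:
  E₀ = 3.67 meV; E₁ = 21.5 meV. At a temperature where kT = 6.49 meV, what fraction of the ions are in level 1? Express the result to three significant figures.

0.0602

Eᵢ/kT = 0.56549, 3.3128.
Z = Σ e^(−Eᵢ/kT) = e^(−0.56549) + e^(−3.3128) = 0.56808 + 0.036414 = 0.60449.
P₁ = e^(−E₁/kT) / Z = 0.036414/0.60449 = 0.0602.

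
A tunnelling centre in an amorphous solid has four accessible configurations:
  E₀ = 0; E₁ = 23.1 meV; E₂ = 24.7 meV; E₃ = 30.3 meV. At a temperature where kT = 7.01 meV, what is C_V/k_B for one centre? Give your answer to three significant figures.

Eᵢ/kT = 0, 3.2953, 3.5235, 4.3224.
Z = Σ e^(−Eᵢ/kT) = e^(−0) + e^(−3.2953) + e^(−3.5235) + e^(−4.3224) = 1.0000 + 0.037057 + 0.029496 + 0.013268 = 1.0798.
⟨E⟩ = 1.8398 meV, ⟨E²⟩ = 46.259 meV².
C_V/k_B = (⟨E²⟩ − ⟨E⟩²)/(kT)² = (46.259 − 3.3849)/49.140 = 0.872.

0.872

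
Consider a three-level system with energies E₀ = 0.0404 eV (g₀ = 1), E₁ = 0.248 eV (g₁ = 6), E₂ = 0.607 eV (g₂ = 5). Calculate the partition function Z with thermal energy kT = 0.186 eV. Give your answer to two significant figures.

Z = 2.6

Eᵢ/kT = 0.2172, 1.333, 3.263.
Z = Σ gᵢe^(−Eᵢ/kT) = 1·e^(−0.2172) + 6·e^(−1.333) + 5·e^(−3.263) = 0.8048 + 1.582 + 0.1914 = 2.578.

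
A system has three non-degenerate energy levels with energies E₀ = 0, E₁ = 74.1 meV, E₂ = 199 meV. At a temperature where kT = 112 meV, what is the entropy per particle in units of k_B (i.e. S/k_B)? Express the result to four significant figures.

0.9028

Eᵢ/kT = 0, 0.661607, 1.77679.
Z = Σ e^(−Eᵢ/kT) = e^(−0) + e^(−0.661607) + e^(−1.77679) = 1.00000 + 0.516021 + 0.169180 = 1.68520.
⟨E⟩ = Σ EᵢPᵢ = 42.6679 meV.
S/k_B = ln Z + ⟨E⟩/kT = ln(1.68520) + 42.6679/112 = 0.521884 + 0.380963 = 0.9028.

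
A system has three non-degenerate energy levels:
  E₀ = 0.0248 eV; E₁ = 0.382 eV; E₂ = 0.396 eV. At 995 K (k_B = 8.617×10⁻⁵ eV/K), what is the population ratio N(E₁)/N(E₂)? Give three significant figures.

1.18

k_BT = 8.617×10⁻⁵ × 995 K = 0.085739 eV.
n₁/n₂ = exp[−(E₁−E₂)/kT] = exp(−(-0.014 eV)/(0.085739 eV)) = exp(0.16329) = 1.18.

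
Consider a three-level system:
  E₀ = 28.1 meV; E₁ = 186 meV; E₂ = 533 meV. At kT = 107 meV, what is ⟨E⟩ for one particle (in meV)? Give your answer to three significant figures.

60.9 meV

Eᵢ/kT = 0.26262, 1.7383, 4.9813.
Z = Σ e^(−Eᵢ/kT) = e^(−0.26262) + e^(−1.7383) + e^(−4.9813) = 0.76903 + 0.17582 + 0.0068651 = 0.95172.
⟨E⟩ = Σ Eᵢ e^(−Eᵢ/kT) / Z = (28.1·0.76903 + 186·0.17582 + 533·0.0068651) / 0.95172 = 60.9 meV.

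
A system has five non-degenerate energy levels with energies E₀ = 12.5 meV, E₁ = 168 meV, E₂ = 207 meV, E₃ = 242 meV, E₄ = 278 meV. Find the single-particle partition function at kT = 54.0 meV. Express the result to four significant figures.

Eᵢ/kT = 0.231481, 3.11111, 3.83333, 4.48148, 5.14815.
Z = Σ e^(−Eᵢ/kT) = e^(−0.231481) + e^(−3.11111) + e^(−3.83333) + e^(−4.48148) + e^(−5.14815) = 0.793358 + 0.0445515 + 0.0216374 + 0.0113167 + 0.00581014 = 0.876674.

Z = 0.8767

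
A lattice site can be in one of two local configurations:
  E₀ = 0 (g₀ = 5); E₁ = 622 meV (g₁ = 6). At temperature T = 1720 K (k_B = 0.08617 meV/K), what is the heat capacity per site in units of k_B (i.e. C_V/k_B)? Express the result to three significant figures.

0.307

k_BT = 0.08617 × 1720 K = 148.21 meV.
Eᵢ/kT = 0, 4.1967.
Z = Σ gᵢe^(−Eᵢ/kT) = 5·e^(−0) + 6·e^(−4.1967) = 5.0000 + 0.090271 = 5.0903.
⟨E⟩ = 11.031 meV, ⟨E²⟩ = 6861.0 meV².
C_V/k_B = (⟨E²⟩ − ⟨E⟩²)/(kT)² = (6861.0 − 121.68)/21966 = 0.307.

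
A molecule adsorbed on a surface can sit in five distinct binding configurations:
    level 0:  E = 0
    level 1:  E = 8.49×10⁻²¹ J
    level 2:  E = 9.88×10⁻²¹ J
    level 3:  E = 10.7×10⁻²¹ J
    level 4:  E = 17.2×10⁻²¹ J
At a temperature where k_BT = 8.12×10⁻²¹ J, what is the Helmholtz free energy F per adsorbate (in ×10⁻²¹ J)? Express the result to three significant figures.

Eᵢ/kT = 0, 1.0456, 1.2167, 1.3177, 2.1182.
Z = Σ e^(−Eᵢ/kT) = e^(−0) + e^(−1.0456) + e^(−1.2167) + e^(−1.3177) + e^(−2.1182) = 1.0000 + 0.35148 + 0.29621 + 0.26775 + 0.12025 = 2.0357.
F = −kT ln Z = −8.12 × ln(2.0357) = −8.12 × 0.71084 = -5.77 ×10⁻²¹ J.

-5.77 ×10⁻²¹ J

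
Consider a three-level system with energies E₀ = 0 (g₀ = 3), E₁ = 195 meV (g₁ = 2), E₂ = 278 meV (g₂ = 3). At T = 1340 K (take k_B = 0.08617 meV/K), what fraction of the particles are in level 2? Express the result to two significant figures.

k_BT = 0.08617 × 1340 K = 115.5 meV.
Eᵢ/kT = 0, 1.688, 2.407.
Z = Σ gᵢe^(−Eᵢ/kT) = 3·e^(−0) + 2·e^(−1.688) + 3·e^(−2.407) = 3.000 + 0.3698 + 0.2703 = 3.640.
P₂ = g₂ e^(−E₂/kT) / Z = 0.2703/3.640 = 0.074.

0.074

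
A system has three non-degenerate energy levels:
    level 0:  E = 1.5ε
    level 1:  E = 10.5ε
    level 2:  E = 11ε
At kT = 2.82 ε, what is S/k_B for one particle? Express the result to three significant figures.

0.303

Eᵢ/kT = 0.53191, 3.7234, 3.9007.
Z = Σ e^(−Eᵢ/kT) = e^(−0.53191) + e^(−3.7234) + e^(−3.9007) = 0.58748 + 0.024152 + 0.020228 = 0.63186.
⟨E⟩ = Σ EᵢPᵢ = 2.1481 ε.
S/k_B = ln Z + ⟨E⟩/kT = ln(0.63186) + 2.1481/2.82 = -0.45909 + 0.76174 = 0.303.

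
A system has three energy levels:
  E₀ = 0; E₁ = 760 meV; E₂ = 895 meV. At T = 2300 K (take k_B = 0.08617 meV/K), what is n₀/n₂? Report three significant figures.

91.5

k_BT = 0.08617 × 2300 K = 198.19 meV.
n₀/n₂ = exp[−(E₀−E₂)/kT] = exp(−(-895 meV)/(198.19 meV)) = exp(4.5159) = 91.5.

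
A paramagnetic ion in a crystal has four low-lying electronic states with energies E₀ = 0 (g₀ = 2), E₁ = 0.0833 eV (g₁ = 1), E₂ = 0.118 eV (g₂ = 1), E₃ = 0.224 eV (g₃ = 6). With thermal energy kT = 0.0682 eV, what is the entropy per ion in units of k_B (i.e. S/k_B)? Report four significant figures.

1.513

Eᵢ/kT = 0, 1.22141, 1.73021, 3.28446.
Z = Σ gᵢe^(−Eᵢ/kT) = 2·e^(−0) + 1·e^(−1.22141) + 1·e^(−1.73021) + 6·e^(−3.28446) = 2.00000 + 0.294814 + 0.177247 + 0.224765 = 2.69683.
⟨E⟩ = Σ EᵢPᵢ = 0.0355308 eV.
S/k_B = ln Z + ⟨E⟩/kT = ln(2.69683) + 0.0355308/0.0682 = 0.992077 + 0.520979 = 1.513.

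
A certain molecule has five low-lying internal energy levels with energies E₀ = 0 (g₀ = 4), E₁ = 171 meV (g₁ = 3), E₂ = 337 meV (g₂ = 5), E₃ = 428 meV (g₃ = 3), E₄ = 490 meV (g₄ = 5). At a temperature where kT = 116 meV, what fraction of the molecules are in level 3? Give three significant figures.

0.0147

Eᵢ/kT = 0, 1.4741, 2.9052, 3.6897, 4.2241.
Z = Σ gᵢe^(−Eᵢ/kT) = 4·e^(−0) + 3·e^(−1.4741) + 5·e^(−2.9052) + 3·e^(−3.6897) + 5·e^(−4.2241) = 4.0000 + 0.68695 + 0.27369 + 0.074938 + 0.073193 = 5.1088.
P₃ = g₃ e^(−E₃/kT) / Z = 0.074938/5.1088 = 0.0147.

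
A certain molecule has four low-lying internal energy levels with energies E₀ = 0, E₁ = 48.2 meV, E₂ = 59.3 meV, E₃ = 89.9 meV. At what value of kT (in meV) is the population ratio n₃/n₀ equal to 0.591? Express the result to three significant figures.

171 meV

n₃/n₀ = exp[−(E₃−E₀)/kT] = 0.591.
⇒ (E₃−E₀)/kT = ln(1/0.591) = ln(1.6920) = 0.52591.
kT = 89.9 meV / 0.52591 = 171 meV.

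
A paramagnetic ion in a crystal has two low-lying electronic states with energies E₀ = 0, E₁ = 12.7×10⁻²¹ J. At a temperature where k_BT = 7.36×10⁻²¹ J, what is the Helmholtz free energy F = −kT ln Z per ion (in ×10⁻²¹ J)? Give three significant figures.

Eᵢ/kT = 0, 1.7255.
Z = Σ e^(−Eᵢ/kT) = e^(−0) + e^(−1.7255) = 1.0000 + 0.17808 = 1.1781.
F = −kT ln Z = −7.36 × ln(1.1781) = −7.36 × 0.16390 = -1.21 ×10⁻²¹ J.

-1.21 ×10⁻²¹ J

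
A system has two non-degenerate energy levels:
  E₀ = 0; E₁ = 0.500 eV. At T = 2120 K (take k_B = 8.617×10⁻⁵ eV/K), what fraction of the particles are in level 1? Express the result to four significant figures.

k_BT = 8.617×10⁻⁵ × 2120 K = 0.182680 eV.
Eᵢ/kT = 0, 2.73703.
Z = Σ e^(−Eᵢ/kT) = e^(−0) + e^(−2.73703) = 1.00000 + 0.0647624 = 1.06476.
P₁ = e^(−E₁/kT) / Z = 0.0647624/1.06476 = 0.06082.

0.06082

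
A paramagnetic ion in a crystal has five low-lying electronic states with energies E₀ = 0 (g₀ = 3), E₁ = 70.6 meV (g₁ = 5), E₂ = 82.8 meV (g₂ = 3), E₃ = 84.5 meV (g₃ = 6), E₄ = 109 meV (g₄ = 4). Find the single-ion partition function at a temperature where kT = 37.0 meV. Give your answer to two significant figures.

Eᵢ/kT = 0, 1.908, 2.238, 2.284, 2.946.
Z = Σ gᵢe^(−Eᵢ/kT) = 3·e^(−0) + 5·e^(−1.908) + 3·e^(−2.238) + 6·e^(−2.284) + 4·e^(−2.946) = 3.000 + 0.7419 + 0.3200 + 0.6113 + 0.2102 = 4.883.

Z = 4.9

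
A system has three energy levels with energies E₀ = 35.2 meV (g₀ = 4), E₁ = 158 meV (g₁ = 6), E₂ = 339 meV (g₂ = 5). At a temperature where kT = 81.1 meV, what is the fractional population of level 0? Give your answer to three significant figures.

Eᵢ/kT = 0.43403, 1.9482, 4.1800.
Z = Σ gᵢe^(−Eᵢ/kT) = 4·e^(−0.43403) + 6·e^(−1.9482) + 5·e^(−4.1800) = 2.5916 + 0.85518 + 0.076493 = 3.5233.
P₀ = g₀ e^(−E₀/kT) / Z = 2.5916/3.5233 = 0.736.

0.736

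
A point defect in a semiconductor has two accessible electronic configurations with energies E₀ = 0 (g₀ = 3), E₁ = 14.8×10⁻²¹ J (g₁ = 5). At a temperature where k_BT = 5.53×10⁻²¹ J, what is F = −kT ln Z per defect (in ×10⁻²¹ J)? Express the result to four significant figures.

Eᵢ/kT = 0, 2.67631.
Z = Σ gᵢe^(−Eᵢ/kT) = 3·e^(−0) + 5·e^(−2.67631) = 3.00000 + 0.344083 = 3.34408.
F = −kT ln Z = −5.53 × ln(3.34408) = −5.53 × 1.20719 = -6.676 ×10⁻²¹ J.

-6.676 ×10⁻²¹ J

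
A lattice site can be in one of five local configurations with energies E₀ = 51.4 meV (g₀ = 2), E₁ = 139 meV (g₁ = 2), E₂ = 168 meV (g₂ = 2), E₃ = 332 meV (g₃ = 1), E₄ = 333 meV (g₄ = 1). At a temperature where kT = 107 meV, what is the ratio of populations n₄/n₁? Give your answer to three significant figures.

n₄/n₁ = (g₄/g₁) exp[−(E₄−E₁)/kT] = (1/2) × exp(−(194 meV)/(107 meV)) = (1/2) × exp(-1.8131) = 0.0816.

0.0816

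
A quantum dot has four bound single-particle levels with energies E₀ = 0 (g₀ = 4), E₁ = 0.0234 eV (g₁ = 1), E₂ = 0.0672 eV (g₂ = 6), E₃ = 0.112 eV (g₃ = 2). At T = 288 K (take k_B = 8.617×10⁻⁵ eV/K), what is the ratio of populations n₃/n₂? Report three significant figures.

0.0548

k_BT = 8.617×10⁻⁵ × 288 K = 0.024817 eV.
n₃/n₂ = (g₃/g₂) exp[−(E₃−E₂)/kT] = (2/6) × exp(−(0.0448 eV)/(0.024817 eV)) = (2/6) × exp(-1.8052) = 0.0548.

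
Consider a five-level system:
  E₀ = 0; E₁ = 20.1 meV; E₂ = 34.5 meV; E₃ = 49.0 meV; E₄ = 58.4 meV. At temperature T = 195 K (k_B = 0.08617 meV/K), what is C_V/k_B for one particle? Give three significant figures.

k_BT = 0.08617 × 195 K = 16.803 meV.
Eᵢ/kT = 0, 1.1962, 2.0532, 2.9161, 3.4756.
Z = Σ e^(−Eᵢ/kT) = e^(−0) + e^(−1.1962) + e^(−2.0532) + e^(−2.9161) + e^(−3.4756) = 1.0000 + 0.30234 + 0.12832 + 0.054144 + 0.030943 = 1.5157.
⟨E⟩ = 9.8728 meV, ⟨E²⟩ = 336.75 meV².
C_V/k_B = (⟨E²⟩ − ⟨E⟩²)/(kT)² = (336.75 − 97.472)/282.34 = 0.847.

0.847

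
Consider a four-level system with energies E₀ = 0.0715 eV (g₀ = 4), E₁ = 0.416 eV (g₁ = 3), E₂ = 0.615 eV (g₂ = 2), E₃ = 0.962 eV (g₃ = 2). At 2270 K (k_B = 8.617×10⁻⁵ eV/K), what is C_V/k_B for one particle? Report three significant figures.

0.559

k_BT = 8.617×10⁻⁵ × 2270 K = 0.19561 eV.
Eᵢ/kT = 0.36552, 2.1267, 3.1440, 4.9179.
Z = Σ gᵢe^(−Eᵢ/kT) = 4·e^(−0.36552) + 3·e^(−2.1267) + 2·e^(−3.1440) + 2·e^(−4.9179) = 2.7753 + 0.35769 + 0.086220 + 0.014629 = 3.2338.
⟨E⟩ = 0.12813 eV, ⟨E²⟩ = 0.037800 eV².
C_V/k_B = (⟨E²⟩ − ⟨E⟩²)/(kT)² = (0.037800 − 0.016417)/0.038263 = 0.559.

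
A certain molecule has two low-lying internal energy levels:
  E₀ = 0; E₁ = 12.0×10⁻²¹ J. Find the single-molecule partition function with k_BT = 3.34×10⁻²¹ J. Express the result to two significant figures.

Eᵢ/kT = 0, 3.593.
Z = Σ e^(−Eᵢ/kT) = e^(−0) + e^(−3.593) = 1.000 + 0.02752 = 1.028.

Z = 1.0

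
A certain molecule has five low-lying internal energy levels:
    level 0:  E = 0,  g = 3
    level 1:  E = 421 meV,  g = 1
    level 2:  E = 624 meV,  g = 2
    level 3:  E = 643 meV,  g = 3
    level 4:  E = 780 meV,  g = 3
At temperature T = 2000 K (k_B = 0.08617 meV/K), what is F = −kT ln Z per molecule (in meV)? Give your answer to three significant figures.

-203 meV

k_BT = 0.08617 × 2000 K = 172.34 meV.
Eᵢ/kT = 0, 2.4428, 3.6207, 3.7310, 4.5259.
Z = Σ gᵢe^(−Eᵢ/kT) = 3·e^(−0) + 1·e^(−2.4428) + 2·e^(−3.6207) + 3·e^(−3.7310) + 3·e^(−4.5259) = 3.0000 + 0.086917 + 0.053528 + 0.071907 + 0.032475 = 3.2448.
F = −kT ln Z = −172.34 × ln(3.2448) = −172.34 × 1.1771 = -203 meV.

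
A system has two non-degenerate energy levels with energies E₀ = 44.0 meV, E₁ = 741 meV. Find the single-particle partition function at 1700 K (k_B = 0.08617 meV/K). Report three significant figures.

k_BT = 0.08617 × 1700 K = 146.49 meV.
Eᵢ/kT = 0.30036, 5.0584.
Z = Σ e^(−Eᵢ/kT) = e^(−0.30036) + e^(−5.0584) = 0.74055 + 0.0063557 = 0.74691.

Z = 0.747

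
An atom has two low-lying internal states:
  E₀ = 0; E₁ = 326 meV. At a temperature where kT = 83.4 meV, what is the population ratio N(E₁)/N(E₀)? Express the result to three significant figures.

0.0201

n₁/n₀ = exp[−(E₁−E₀)/kT] = exp(−(326 meV)/(83.4 meV)) = exp(-3.9089) = 0.0201.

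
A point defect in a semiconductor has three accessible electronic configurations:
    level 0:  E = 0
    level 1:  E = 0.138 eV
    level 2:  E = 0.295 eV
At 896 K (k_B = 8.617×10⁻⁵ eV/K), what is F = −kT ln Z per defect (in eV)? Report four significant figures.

k_BT = 8.617×10⁻⁵ × 896 K = 0.0772083 eV.
Eᵢ/kT = 0, 1.78737, 3.82083.
Z = Σ e^(−Eᵢ/kT) = e^(−0) + e^(−1.78737) + e^(−3.82083) = 1.00000 + 0.167400 + 0.0219096 = 1.18931.
F = −kT ln Z = −0.0772083 × ln(1.18931) = −0.0772083 × 0.173373 = -0.01339 eV.

-0.01339 eV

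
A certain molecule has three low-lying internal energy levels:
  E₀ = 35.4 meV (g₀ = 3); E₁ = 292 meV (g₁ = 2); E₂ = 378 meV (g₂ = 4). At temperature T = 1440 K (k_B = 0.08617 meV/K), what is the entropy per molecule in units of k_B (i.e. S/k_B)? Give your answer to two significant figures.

1.6

k_BT = 0.08617 × 1440 K = 124.1 meV.
Eᵢ/kT = 0.2853, 2.353, 3.046.
Z = Σ gᵢe^(−Eᵢ/kT) = 3·e^(−0.2853) + 2·e^(−2.353) + 4·e^(−3.046) = 2.255 + 0.1902 + 0.1902 = 2.635.
⟨E⟩ = Σ EᵢPᵢ = 78.66 meV.
S/k_B = ln Z + ⟨E⟩/kT = ln(2.635) + 78.66/124.1 = 0.9689 + 0.6338 = 1.6.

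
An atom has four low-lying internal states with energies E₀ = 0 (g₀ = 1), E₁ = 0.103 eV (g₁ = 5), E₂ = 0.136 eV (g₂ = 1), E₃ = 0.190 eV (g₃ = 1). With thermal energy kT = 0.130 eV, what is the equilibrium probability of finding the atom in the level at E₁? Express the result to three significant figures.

0.588

Eᵢ/kT = 0, 0.79231, 1.0462, 1.4615.
Z = Σ gᵢe^(−Eᵢ/kT) = 1·e^(−0) + 5·e^(−0.79231) + 1·e^(−1.0462) + 1·e^(−1.4615) = 1.0000 + 2.2640 + 0.35127 + 0.23189 = 3.8472.
P₁ = g₁ e^(−E₁/kT) / Z = 2.2640/3.8472 = 0.588.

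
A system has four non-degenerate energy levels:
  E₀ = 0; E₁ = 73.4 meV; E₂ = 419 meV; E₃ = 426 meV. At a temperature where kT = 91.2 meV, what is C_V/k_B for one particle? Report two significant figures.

0.39

Eᵢ/kT = 0, 0.8048, 4.594, 4.671.
Z = Σ e^(−Eᵢ/kT) = e^(−0) + e^(−0.8048) + e^(−4.594) + e^(−4.671) = 1.000 + 0.4472 + 0.01011 + 0.009363 = 1.467.
⟨E⟩ = 27.98 meV, ⟨E²⟩ = 4010 meV².
C_V/k_B = (⟨E²⟩ − ⟨E⟩²)/(kT)² = (4010 − 782.9)/8317 = 0.39.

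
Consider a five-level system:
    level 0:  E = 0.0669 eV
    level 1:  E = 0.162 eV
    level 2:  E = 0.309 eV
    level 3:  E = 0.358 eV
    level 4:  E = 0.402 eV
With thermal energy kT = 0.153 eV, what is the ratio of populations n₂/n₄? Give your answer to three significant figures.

n₂/n₄ = exp[−(E₂−E₄)/kT] = exp(−(-0.093 eV)/(0.153 eV)) = exp(0.60784) = 1.84.

1.84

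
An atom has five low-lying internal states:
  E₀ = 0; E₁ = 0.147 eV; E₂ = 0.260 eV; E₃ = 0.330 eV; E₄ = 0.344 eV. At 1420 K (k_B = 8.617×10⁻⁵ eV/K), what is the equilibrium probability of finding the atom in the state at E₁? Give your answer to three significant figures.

k_BT = 8.617×10⁻⁵ × 1420 K = 0.12236 eV.
Eᵢ/kT = 0, 1.2014, 2.1249, 2.6970, 2.8114.
Z = Σ e^(−Eᵢ/kT) = e^(−0) + e^(−1.2014) + e^(−2.1249) + e^(−2.6970) + e^(−2.8114) = 1.0000 + 0.30077 + 0.11944 + 0.067407 + 0.060121 = 1.5477.
P₁ = e^(−E₁/kT) / Z = 0.30077/1.5477 = 0.194.

0.194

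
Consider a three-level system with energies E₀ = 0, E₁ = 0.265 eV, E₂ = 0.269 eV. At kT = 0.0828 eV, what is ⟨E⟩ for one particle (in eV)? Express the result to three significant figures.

0.0197 eV

Eᵢ/kT = 0, 3.2005, 3.2488.
Z = Σ e^(−Eᵢ/kT) = e^(−0) + e^(−3.2005) + e^(−3.2488) = 1.0000 + 0.040742 + 0.038821 = 1.0796.
⟨E⟩ = Σ Eᵢ e^(−Eᵢ/kT) / Z = (0·1.0000 + 0.265·0.040742 + 0.269·0.038821) / 1.0796 = 0.0197 eV.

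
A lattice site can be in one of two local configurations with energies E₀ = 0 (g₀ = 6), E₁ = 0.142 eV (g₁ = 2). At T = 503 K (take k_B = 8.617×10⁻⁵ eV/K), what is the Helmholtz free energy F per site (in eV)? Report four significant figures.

k_BT = 8.617×10⁻⁵ × 503 K = 0.0433435 eV.
Eᵢ/kT = 0, 3.27615.
Z = Σ gᵢe^(−Eᵢ/kT) = 6·e^(−0) + 2·e^(−3.27615) = 6.00000 + 0.0755468 = 6.07555.
F = −kT ln Z = −0.0433435 × ln(6.07555) = −0.0433435 × 1.80427 = -0.07820 eV.

-0.07820 eV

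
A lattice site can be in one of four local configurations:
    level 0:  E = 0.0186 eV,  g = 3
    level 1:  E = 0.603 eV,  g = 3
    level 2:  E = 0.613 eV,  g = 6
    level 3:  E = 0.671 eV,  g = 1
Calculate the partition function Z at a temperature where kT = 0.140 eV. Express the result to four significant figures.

Eᵢ/kT = 0.132857, 4.30714, 4.37857, 4.79286.
Z = Σ gᵢe^(−Eᵢ/kT) = 3·e^(−0.132857) + 3·e^(−4.30714) + 6·e^(−4.37857) + 1·e^(−4.79286) = 2.62677 + 0.0404161 + 0.0752597 + 0.00828872 = 2.75073.

Z = 2.751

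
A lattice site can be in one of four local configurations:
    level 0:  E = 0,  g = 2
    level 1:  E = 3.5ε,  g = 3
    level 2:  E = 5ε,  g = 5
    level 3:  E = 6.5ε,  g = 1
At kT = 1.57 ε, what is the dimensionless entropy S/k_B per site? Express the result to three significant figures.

Eᵢ/kT = 0, 2.2293, 3.1847, 4.1401.
Z = Σ gᵢe^(−Eᵢ/kT) = 2·e^(−0) + 3·e^(−2.2293) + 5·e^(−3.1847) + 1·e^(−4.1401) = 2.0000 + 0.32281 + 0.20695 + 0.015921 = 2.5457.
⟨E⟩ = Σ EᵢPᵢ = 0.89094 ε.
S/k_B = ln Z + ⟨E⟩/kT = ln(2.5457) + 0.89094/1.57 = 0.93441 + 0.56748 = 1.50.

1.50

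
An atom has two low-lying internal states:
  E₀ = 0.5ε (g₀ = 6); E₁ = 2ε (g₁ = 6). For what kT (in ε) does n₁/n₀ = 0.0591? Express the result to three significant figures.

0.530 ε

n₁/n₀ = (g₁/g₀) exp[−(E₁−E₀)/kT] = 0.0591.
⇒ (E₁−E₀)/kT = ln((6/6)/0.0591) = ln(16.920) = 2.8285.
kT = 1.5ε / 2.8285 = 0.530 ε.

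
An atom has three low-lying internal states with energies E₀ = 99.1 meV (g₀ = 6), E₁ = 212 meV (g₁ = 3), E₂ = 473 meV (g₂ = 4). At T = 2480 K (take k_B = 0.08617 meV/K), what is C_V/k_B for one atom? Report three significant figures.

k_BT = 0.08617 × 2480 K = 213.70 meV.
Eᵢ/kT = 0.46373, 0.99204, 2.2134.
Z = Σ gᵢe^(−Eᵢ/kT) = 6·e^(−0.46373) + 3·e^(−0.99204) + 4·e^(−2.2134) = 3.7736 + 1.1125 + 0.43731 = 5.3234.
⟨E⟩ = 153.41 meV, ⟨E²⟩ = 34733 meV².
C_V/k_B = (⟨E²⟩ − ⟨E⟩²)/(kT)² = (34733 − 23535)/45668 = 0.245.

0.245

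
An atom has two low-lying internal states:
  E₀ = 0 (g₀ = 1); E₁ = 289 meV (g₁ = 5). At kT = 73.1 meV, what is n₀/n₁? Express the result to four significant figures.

10.42

n₀/n₁ = (g₀/g₁) exp[−(E₀−E₁)/kT] = (1/5) × exp(−(-289 meV)/(73.1 meV)) = (1/5) × exp(3.95349) = 10.42.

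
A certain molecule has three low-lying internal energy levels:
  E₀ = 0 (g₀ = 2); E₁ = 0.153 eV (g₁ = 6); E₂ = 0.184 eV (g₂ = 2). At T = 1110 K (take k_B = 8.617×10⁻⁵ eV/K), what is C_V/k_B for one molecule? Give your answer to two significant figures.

0.68

k_BT = 8.617×10⁻⁵ × 1110 K = 0.09565 eV.
Eᵢ/kT = 0, 1.600, 1.924.
Z = Σ gᵢe^(−Eᵢ/kT) = 2·e^(−0) + 6·e^(−1.600) + 2·e^(−1.924) = 2.000 + 1.211 + 0.2920 = 3.503.
⟨E⟩ = 0.06823 eV, ⟨E²⟩ = 0.01091 eV².
C_V/k_B = (⟨E²⟩ − ⟨E⟩²)/(kT)² = (0.01091 − 0.004655)/0.009149 = 0.68.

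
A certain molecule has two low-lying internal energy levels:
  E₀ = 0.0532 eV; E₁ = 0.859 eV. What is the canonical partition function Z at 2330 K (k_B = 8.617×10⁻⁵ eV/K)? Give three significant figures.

k_BT = 8.617×10⁻⁵ × 2330 K = 0.20078 eV.
Eᵢ/kT = 0.26497, 4.2783.
Z = Σ e^(−Eᵢ/kT) = e^(−0.26497) + e^(−4.2783) = 0.76723 + 0.013866 = 0.78110.

Z = 0.781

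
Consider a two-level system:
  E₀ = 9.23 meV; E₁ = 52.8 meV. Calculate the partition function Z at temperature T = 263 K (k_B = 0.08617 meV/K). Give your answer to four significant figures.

k_BT = 0.08617 × 263 K = 22.6627 meV.
Eᵢ/kT = 0.407277, 2.32982.
Z = Σ e^(−Eᵢ/kT) = e^(−0.407277) + e^(−2.32982) = 0.665460 + 0.0973133 = 0.762773.

Z = 0.7628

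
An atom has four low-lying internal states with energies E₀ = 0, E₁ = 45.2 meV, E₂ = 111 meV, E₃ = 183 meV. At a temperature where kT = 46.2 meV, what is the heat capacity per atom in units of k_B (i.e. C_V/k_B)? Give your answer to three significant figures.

0.597

Eᵢ/kT = 0, 0.97835, 2.4026, 3.9610.
Z = Σ e^(−Eᵢ/kT) = e^(−0) + e^(−0.97835) + e^(−2.4026) + e^(−3.9610) = 1.0000 + 0.37593 + 0.090482 + 0.019044 = 1.4855.
⟨E⟩ = 20.546 meV, ⟨E²⟩ = 1696.8 meV².
C_V/k_B = (⟨E²⟩ − ⟨E⟩²)/(kT)² = (1696.8 − 422.14)/2134.4 = 0.597.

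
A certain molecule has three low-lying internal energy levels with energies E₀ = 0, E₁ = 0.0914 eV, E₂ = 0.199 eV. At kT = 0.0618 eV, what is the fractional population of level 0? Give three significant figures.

0.789

Eᵢ/kT = 0, 1.4790, 3.2201.
Z = Σ e^(−Eᵢ/kT) = e^(−0) + e^(−1.4790) + e^(−3.2201) = 1.0000 + 0.22787 + 0.039951 = 1.2678.
P₀ = e^(−E₀/kT) / Z = 1.0000/1.2678 = 0.789.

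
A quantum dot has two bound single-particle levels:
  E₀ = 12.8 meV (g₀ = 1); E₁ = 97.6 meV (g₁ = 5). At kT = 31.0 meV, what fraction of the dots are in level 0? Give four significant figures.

Eᵢ/kT = 0.412903, 3.14839.
Z = Σ gᵢe^(−Eᵢ/kT) = 1·e^(−0.412903) + 5·e^(−3.14839) = 0.661726 + 0.214606 = 0.876332.
P₀ = g₀ e^(−E₀/kT) / Z = 0.661726/0.876332 = 0.7551.

0.7551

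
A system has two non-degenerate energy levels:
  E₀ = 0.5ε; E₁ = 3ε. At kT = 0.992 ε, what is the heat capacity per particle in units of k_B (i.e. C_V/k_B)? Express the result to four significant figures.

Eᵢ/kT = 0.504032, 3.02419.
Z = Σ e^(−Eᵢ/kT) = e^(−0.504032) + e^(−3.02419) = 0.604090 + 0.0485972 = 0.652687.
⟨E⟩ = 0.686143 ε, ⟨E²⟩ = 0.901500 ε².
C_V/k_B = (⟨E²⟩ − ⟨E⟩²)/(kT)² = (0.901500 − 0.470792)/0.984064 = 0.4377.

0.4377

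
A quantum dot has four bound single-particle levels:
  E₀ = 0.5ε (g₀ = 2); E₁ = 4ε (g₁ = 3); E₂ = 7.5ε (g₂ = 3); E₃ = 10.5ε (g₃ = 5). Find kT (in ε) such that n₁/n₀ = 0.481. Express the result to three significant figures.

n₁/n₀ = (g₁/g₀) exp[−(E₁−E₀)/kT] = 0.481.
⇒ (E₁−E₀)/kT = ln((3/2)/0.481) = ln(3.1185) = 1.1374.
kT = 3.5ε / 1.1374 = 3.08 ε.

3.08 ε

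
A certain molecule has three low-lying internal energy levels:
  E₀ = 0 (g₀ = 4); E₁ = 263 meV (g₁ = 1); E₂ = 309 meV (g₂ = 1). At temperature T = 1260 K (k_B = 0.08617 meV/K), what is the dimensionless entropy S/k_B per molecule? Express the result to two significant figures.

k_BT = 0.08617 × 1260 K = 108.6 meV.
Eᵢ/kT = 0, 2.422, 2.845.
Z = Σ gᵢe^(−Eᵢ/kT) = 4·e^(−0) + 1·e^(−2.422) + 1·e^(−2.845) = 4.000 + 0.08874 + 0.05813 = 4.147.
⟨E⟩ = Σ EᵢPᵢ = 9.959 meV.
S/k_B = ln Z + ⟨E⟩/kT = ln(4.147) + 9.959/108.6 = 1.422 + 0.09170 = 1.5.

1.5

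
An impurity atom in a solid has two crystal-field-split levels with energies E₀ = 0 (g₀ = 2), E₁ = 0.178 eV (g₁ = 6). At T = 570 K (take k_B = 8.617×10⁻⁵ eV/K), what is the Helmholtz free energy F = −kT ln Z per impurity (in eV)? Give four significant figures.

k_BT = 8.617×10⁻⁵ × 570 K = 0.0491169 eV.
Eᵢ/kT = 0, 3.62401.
Z = Σ gᵢe^(−Eᵢ/kT) = 2·e^(−0) + 6·e^(−3.62401) = 2.00000 + 0.160053 = 2.16005.
F = −kT ln Z = −0.0491169 × ln(2.16005) = −0.0491169 × 0.770131 = -0.03783 eV.

-0.03783 eV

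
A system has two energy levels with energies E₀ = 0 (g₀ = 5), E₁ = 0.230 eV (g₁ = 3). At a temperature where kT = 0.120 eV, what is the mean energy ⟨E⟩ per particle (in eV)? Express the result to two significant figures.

0.019 eV

Eᵢ/kT = 0, 1.917.
Z = Σ gᵢe^(−Eᵢ/kT) = 5·e^(−0) + 3·e^(−1.917) = 5.000 + 0.4411 = 5.441.
⟨E⟩ = Σ Eᵢ gᵢe^(−Eᵢ/kT) / Z = (0·5.000 + 0.230·0.4411) / 5.441 = 0.019 eV.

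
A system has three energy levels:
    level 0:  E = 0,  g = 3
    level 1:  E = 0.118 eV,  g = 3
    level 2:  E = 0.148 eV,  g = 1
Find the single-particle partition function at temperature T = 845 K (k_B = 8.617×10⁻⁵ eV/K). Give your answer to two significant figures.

k_BT = 8.617×10⁻⁵ × 845 K = 0.07281 eV.
Eᵢ/kT = 0, 1.621, 2.033.
Z = Σ gᵢe^(−Eᵢ/kT) = 3·e^(−0) + 3·e^(−1.621) + 1·e^(−2.033) = 3.000 + 0.5931 + 0.1309 = 3.724.

Z = 3.7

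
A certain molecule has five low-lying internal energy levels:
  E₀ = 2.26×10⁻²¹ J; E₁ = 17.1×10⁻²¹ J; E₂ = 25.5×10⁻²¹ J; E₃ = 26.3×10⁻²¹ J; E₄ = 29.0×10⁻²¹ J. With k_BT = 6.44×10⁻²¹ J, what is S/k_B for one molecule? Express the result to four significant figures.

Eᵢ/kT = 0.350932, 2.65528, 3.95963, 4.08385, 4.50311.
Z = Σ e^(−Eᵢ/kT) = e^(−0.350932) + e^(−2.65528) + e^(−3.95963) + e^(−4.08385) + e^(−4.50311) = 0.704032 + 0.0702792 + 0.0190702 + 0.0168425 + 0.0110745 = 0.821298.
⟨E⟩ = Σ EᵢPᵢ = 4.92305 ×10⁻²¹ J.
S/k_B = ln Z + ⟨E⟩/kT = ln(0.821298) + 4.92305/6.44 = -0.196869 + 0.764449 = 0.5676.

0.5676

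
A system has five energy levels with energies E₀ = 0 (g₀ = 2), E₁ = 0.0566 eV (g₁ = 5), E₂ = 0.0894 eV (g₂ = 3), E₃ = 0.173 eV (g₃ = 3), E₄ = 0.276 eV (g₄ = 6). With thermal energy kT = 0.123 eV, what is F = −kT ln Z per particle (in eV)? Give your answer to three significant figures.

-0.255 eV

Eᵢ/kT = 0, 0.46016, 0.72683, 1.4065, 2.2439.
Z = Σ gᵢe^(−Eᵢ/kT) = 2·e^(−0) + 5·e^(−0.46016) + 3·e^(−0.72683) + 3·e^(−1.4065) + 6·e^(−2.2439) = 2.0000 + 3.1559 + 1.4503 + 0.73500 + 0.63626 = 7.9775.
F = −kT ln Z = −0.123 × ln(7.9775) = −0.123 × 2.0766 = -0.255 eV.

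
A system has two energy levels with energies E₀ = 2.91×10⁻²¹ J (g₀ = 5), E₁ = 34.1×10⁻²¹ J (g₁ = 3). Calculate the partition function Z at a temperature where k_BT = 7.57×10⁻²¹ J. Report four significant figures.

Z = 3.437

Eᵢ/kT = 0.384412, 4.50462.
Z = Σ gᵢe^(−Eᵢ/kT) = 5·e^(−0.384412) + 3·e^(−4.50462) = 3.40425 + 0.0331734 = 3.43742.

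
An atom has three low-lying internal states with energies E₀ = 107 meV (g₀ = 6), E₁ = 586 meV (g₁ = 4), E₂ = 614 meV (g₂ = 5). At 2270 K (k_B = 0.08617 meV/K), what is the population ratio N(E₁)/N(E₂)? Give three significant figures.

0.923

k_BT = 0.08617 × 2270 K = 195.61 meV.
n₁/n₂ = (g₁/g₂) exp[−(E₁−E₂)/kT] = (4/5) × exp(−(-28 meV)/(195.61 meV)) = (4/5) × exp(0.14314) = 0.923.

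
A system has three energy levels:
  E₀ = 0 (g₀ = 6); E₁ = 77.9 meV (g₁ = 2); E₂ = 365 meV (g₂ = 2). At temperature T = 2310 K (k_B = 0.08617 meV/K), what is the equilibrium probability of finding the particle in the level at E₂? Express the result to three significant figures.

k_BT = 0.08617 × 2310 K = 199.05 meV.
Eᵢ/kT = 0, 0.39136, 1.8337.
Z = Σ gᵢe^(−Eᵢ/kT) = 6·e^(−0) + 2·e^(−0.39136) + 2·e^(−1.8337) = 6.0000 + 1.3523 + 0.31964 = 7.6719.
P₂ = g₂ e^(−E₂/kT) / Z = 0.31964/7.6719 = 0.0417.

0.0417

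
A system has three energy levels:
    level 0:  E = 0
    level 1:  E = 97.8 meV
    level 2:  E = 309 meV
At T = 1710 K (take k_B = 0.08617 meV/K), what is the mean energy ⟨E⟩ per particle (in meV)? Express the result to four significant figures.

k_BT = 0.08617 × 1710 K = 147.351 meV.
Eᵢ/kT = 0, 0.663721, 2.09703.
Z = Σ e^(−Eᵢ/kT) = e^(−0) + e^(−0.663721) + e^(−2.09703) = 1.00000 + 0.514932 + 0.122821 = 1.63775.
⟨E⟩ = Σ Eᵢ e^(−Eᵢ/kT) / Z = (0·1.00000 + 97.8·0.514932 + 309·0.122821) / 1.63775 = 53.92 meV.

53.92 meV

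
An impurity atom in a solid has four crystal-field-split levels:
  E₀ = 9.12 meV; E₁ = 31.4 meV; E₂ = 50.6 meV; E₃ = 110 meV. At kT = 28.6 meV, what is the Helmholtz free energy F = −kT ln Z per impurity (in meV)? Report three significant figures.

Eᵢ/kT = 0.31888, 1.0979, 1.7692, 3.8462.
Z = Σ e^(−Eᵢ/kT) = e^(−0.31888) + e^(−1.0979) + e^(−1.7692) + e^(−3.8462) = 0.72696 + 0.33357 + 0.17047 + 0.021361 = 1.2524.
F = −kT ln Z = −28.6 × ln(1.2524) = −28.6 × 0.22506 = -6.44 meV.

-6.44 meV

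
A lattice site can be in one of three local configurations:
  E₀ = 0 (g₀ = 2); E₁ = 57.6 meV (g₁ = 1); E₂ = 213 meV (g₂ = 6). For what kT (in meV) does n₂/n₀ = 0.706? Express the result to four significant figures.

n₂/n₀ = (g₂/g₀) exp[−(E₂−E₀)/kT] = 0.706.
⇒ (E₂−E₀)/kT = ln((6/2)/0.706) = ln(4.24929) = 1.44675.
kT = 213 meV / 1.44675 = 147.2 meV.

147.2 meV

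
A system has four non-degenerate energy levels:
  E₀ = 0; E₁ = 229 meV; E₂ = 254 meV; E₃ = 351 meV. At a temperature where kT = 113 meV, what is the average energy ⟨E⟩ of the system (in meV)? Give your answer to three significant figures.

Eᵢ/kT = 0, 2.0265, 2.2478, 3.1062.
Z = Σ e^(−Eᵢ/kT) = e^(−0) + e^(−2.0265) + e^(−2.2478) + e^(−3.1062) = 1.0000 + 0.13180 + 0.10563 + 0.044771 = 1.2822.
⟨E⟩ = Σ Eᵢ e^(−Eᵢ/kT) / Z = (0·1.0000 + 229·0.13180 + 254·0.10563 + 351·0.044771) / 1.2822 = 56.7 meV.

56.7 meV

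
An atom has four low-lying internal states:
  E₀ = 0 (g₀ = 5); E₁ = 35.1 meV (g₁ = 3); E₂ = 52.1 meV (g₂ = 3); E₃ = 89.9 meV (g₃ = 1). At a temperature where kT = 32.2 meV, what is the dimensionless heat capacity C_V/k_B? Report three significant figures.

Eᵢ/kT = 0, 1.0901, 1.6180, 2.7919.
Z = Σ gᵢe^(−Eᵢ/kT) = 5·e^(−0) + 3·e^(−1.0901) + 3·e^(−1.6180) + 1·e^(−2.7919) = 5.0000 + 1.0085 + 0.59488 + 0.061305 = 6.6647.
⟨E⟩ = 10.789 meV, ⟨E²⟩ = 503.05 meV².
C_V/k_B = (⟨E²⟩ − ⟨E⟩²)/(kT)² = (503.05 − 116.40)/1036.8 = 0.373.

0.373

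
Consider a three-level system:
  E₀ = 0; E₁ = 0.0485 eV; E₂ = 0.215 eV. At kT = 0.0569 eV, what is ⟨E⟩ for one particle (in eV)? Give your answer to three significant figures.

Eᵢ/kT = 0, 0.85237, 3.7786.
Z = Σ e^(−Eᵢ/kT) = e^(−0) + e^(−0.85237) + e^(−3.7786) = 1.0000 + 0.42640 + 0.022855 = 1.4493.
⟨E⟩ = Σ Eᵢ e^(−Eᵢ/kT) / Z = (0·1.0000 + 0.0485·0.42640 + 0.215·0.022855) / 1.4493 = 0.0177 eV.

0.0177 eV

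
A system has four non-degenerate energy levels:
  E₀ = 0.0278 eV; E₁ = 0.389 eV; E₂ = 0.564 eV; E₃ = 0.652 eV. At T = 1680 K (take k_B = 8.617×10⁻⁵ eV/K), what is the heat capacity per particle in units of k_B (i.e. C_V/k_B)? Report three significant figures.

k_BT = 8.617×10⁻⁵ × 1680 K = 0.14477 eV.
Eᵢ/kT = 0.19203, 2.6870, 3.8958, 4.5037.
Z = Σ e^(−Eᵢ/kT) = e^(−0.19203) + e^(−2.6870) + e^(−3.8958) + e^(−4.5037) = 0.82528 + 0.068085 + 0.020327 + 0.011068 = 0.92476.
⟨E⟩ = 0.073650 eV, ⟨E²⟩ = 0.023911 eV².
C_V/k_B = (⟨E²⟩ − ⟨E⟩²)/(kT)² = (0.023911 − 0.0054243)/0.020958 = 0.882.

0.882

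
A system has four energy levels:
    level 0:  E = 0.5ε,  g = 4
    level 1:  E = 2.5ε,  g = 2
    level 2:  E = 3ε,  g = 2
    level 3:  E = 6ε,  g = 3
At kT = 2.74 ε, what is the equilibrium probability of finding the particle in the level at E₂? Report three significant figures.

Eᵢ/kT = 0.18248, 0.91241, 1.0949, 2.1898.
Z = Σ gᵢe^(−Eᵢ/kT) = 4·e^(−0.18248) + 2·e^(−0.91241) + 2·e^(−1.0949) + 3·e^(−2.1898) = 3.3328 + 0.80311 + 0.66915 + 0.33582 = 5.1409.
P₂ = g₂ e^(−E₂/kT) / Z = 0.66915/5.1409 = 0.130.

0.130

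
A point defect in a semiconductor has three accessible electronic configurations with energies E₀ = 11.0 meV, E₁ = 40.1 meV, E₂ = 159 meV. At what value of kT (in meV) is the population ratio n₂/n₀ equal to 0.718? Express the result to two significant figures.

450 meV

n₂/n₀ = exp[−(E₂−E₀)/kT] = 0.718.
⇒ (E₂−E₀)/kT = ln(1/0.718) = ln(1.393) = 0.3315.
kT = 148.0 meV / 0.3315 = 450 meV.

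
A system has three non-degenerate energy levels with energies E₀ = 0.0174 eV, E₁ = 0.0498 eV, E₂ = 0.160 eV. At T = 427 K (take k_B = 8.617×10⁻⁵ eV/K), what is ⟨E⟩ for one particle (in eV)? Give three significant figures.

0.0288 eV

k_BT = 8.617×10⁻⁵ × 427 K = 0.036795 eV.
Eᵢ/kT = 0.47289, 1.3534, 4.3484.
Z = Σ e^(−Eᵢ/kT) = e^(−0.47289) + e^(−1.3534) + e^(−4.3484) = 0.62320 + 0.25836 + 0.012927 = 0.89449.
⟨E⟩ = Σ Eᵢ e^(−Eᵢ/kT) / Z = (0.0174·0.62320 + 0.0498·0.25836 + 0.160·0.012927) / 0.89449 = 0.0288 eV.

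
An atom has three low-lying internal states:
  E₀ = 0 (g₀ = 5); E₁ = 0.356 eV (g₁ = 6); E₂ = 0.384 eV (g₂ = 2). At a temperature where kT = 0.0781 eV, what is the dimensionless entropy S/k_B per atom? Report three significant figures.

Eᵢ/kT = 0, 4.5583, 4.9168.
Z = Σ gᵢe^(−Eᵢ/kT) = 5·e^(−0) + 6·e^(−4.5583) + 2·e^(−4.9168) = 5.0000 + 0.062879 + 0.014645 = 5.0775.
⟨E⟩ = Σ EᵢPᵢ = 0.0055162 eV.
S/k_B = ln Z + ⟨E⟩/kT = ln(5.0775) + 0.0055162/0.0781 = 1.6248 + 0.070630 = 1.70.

1.70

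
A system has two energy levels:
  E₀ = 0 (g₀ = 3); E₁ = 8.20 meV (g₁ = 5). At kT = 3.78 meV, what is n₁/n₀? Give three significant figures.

0.190

n₁/n₀ = (g₁/g₀) exp[−(E₁−E₀)/kT] = (5/3) × exp(−(8.20 meV)/(3.78 meV)) = (5/3) × exp(-2.1693) = 0.190.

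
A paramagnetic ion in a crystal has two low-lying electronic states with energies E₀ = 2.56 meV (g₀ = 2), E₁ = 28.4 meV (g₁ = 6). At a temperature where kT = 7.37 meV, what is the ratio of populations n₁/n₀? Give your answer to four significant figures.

0.09004

n₁/n₀ = (g₁/g₀) exp[−(E₁−E₀)/kT] = (6/2) × exp(−(25.84 meV)/(7.37 meV)) = (6/2) × exp(-3.50611) = 0.09004.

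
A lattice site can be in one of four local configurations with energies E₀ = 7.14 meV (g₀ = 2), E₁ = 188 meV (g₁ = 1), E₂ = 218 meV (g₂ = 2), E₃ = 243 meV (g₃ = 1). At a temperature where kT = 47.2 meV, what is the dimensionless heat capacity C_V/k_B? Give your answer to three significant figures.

Eᵢ/kT = 0.15127, 3.9831, 4.6186, 5.1483.
Z = Σ gᵢe^(−Eᵢ/kT) = 2·e^(−0.15127) + 1·e^(−3.9831) + 2·e^(−4.6186) + 1·e^(−5.1483) = 1.7192 + 0.018628 + 0.019733 + 0.0058093 = 1.7634.
⟨E⟩ = 12.187 meV, ⟨E²⟩ = 1149.4 meV².
C_V/k_B = (⟨E²⟩ − ⟨E⟩²)/(kT)² = (1149.4 − 148.52)/2227.8 = 0.449.

0.449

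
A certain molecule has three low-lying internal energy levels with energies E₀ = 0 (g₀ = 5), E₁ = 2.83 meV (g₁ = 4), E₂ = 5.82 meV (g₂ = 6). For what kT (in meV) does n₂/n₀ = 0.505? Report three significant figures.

n₂/n₀ = (g₂/g₀) exp[−(E₂−E₀)/kT] = 0.505.
⇒ (E₂−E₀)/kT = ln((6/5)/0.505) = ln(2.3762) = 0.86550.
kT = 5.82 meV / 0.86550 = 6.72 meV.

6.72 meV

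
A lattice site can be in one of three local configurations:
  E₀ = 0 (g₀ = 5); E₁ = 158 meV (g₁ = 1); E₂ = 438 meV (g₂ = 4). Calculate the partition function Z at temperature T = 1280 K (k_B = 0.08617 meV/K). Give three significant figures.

Z = 5.31

k_BT = 0.08617 × 1280 K = 110.30 meV.
Eᵢ/kT = 0, 1.4325, 3.9710.
Z = Σ gᵢe^(−Eᵢ/kT) = 5·e^(−0) + 1·e^(−1.4325) + 4·e^(−3.9710) = 5.0000 + 0.23871 + 0.075418 = 5.3141.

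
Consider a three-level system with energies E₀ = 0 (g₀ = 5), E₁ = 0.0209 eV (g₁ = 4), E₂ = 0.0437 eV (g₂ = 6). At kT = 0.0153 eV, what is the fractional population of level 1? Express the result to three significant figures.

Eᵢ/kT = 0, 1.3660, 2.8562.
Z = Σ gᵢe^(−Eᵢ/kT) = 5·e^(−0) + 4·e^(−1.3660) + 6·e^(−2.8562) = 5.0000 + 1.0205 + 0.34492 = 6.3654.
P₁ = g₁ e^(−E₁/kT) / Z = 1.0205/6.3654 = 0.160.

0.160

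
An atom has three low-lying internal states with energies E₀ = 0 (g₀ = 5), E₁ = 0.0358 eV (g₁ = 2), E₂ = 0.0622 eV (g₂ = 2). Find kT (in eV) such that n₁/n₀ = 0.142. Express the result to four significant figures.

0.03457 eV

n₁/n₀ = (g₁/g₀) exp[−(E₁−E₀)/kT] = 0.142.
⇒ (E₁−E₀)/kT = ln((2/5)/0.142) = ln(2.81690) = 1.03564.
kT = 0.0358 eV / 1.03564 = 0.03457 eV.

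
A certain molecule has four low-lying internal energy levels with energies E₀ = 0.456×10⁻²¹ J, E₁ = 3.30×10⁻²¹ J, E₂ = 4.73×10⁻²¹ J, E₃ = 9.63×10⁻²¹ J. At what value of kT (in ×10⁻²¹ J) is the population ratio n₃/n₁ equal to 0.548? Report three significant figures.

10.5 ×10⁻²¹ J

n₃/n₁ = exp[−(E₃−E₁)/kT] = 0.548.
⇒ (E₃−E₁)/kT = ln(1/0.548) = ln(1.8248) = 0.60147.
kT = 6.33 ×10⁻²¹ J / 0.60147 = 10.5 ×10⁻²¹ J.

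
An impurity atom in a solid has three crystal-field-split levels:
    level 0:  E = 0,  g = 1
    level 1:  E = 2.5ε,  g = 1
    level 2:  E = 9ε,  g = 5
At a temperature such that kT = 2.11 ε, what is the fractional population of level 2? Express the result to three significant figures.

Eᵢ/kT = 0, 1.1848, 4.2654.
Z = Σ gᵢe^(−Eᵢ/kT) = 1·e^(−0) + 1·e^(−1.1848) + 5·e^(−4.2654) = 1.0000 + 0.30581 + 0.070231 = 1.3760.
P₂ = g₂ e^(−E₂/kT) / Z = 0.070231/1.3760 = 0.0510.

0.0510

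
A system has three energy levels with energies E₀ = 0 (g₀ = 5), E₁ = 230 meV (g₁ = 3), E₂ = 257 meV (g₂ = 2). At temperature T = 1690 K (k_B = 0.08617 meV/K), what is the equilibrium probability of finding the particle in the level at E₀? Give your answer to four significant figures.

k_BT = 0.08617 × 1690 K = 145.627 meV.
Eᵢ/kT = 0, 1.57938, 1.76478.
Z = Σ gᵢe^(−Eᵢ/kT) = 5·e^(−0) + 3·e^(−1.57938) + 2·e^(−1.76478) = 5.00000 + 0.618309 + 0.342449 = 5.96076.
P₀ = g₀ e^(−E₀/kT) / Z = 5.00000/5.96076 = 0.8388.

0.8388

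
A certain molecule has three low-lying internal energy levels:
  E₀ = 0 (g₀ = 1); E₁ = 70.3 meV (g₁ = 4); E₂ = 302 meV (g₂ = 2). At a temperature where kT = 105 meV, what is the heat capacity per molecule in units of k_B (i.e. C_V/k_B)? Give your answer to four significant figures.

0.2977

Eᵢ/kT = 0, 0.669524, 2.87619.
Z = Σ gᵢe^(−Eᵢ/kT) = 1·e^(−0) + 4·e^(−0.669524) + 2·e^(−2.87619) = 1.00000 + 2.04781 + 0.112698 = 3.16051.
⟨E⟩ = 56.3187 meV, ⟨E²⟩ = 6454.33 meV².
C_V/k_B = (⟨E²⟩ − ⟨E⟩²)/(kT)² = (6454.33 − 3171.80)/11025.0 = 0.2977.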